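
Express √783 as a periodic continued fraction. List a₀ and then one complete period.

[27; 1, 54]

a₀ = ⌊√783⌋ = 27.
With m₀=0, d₀=1 and mₖ₊₁ = dₖaₖ − mₖ, dₖ₊₁ = (n − mₖ₊₁²)/dₖ, aₖ₊₁ = ⌊(a₀+mₖ₊₁)/dₖ₊₁⌋:
  k=1: m=27, d=54, a=1
  k=2: m=27, d=1, a=54
d=1 and a=2a₀=54 at k=2, so the next step gives (m, d) = (27, 54) again — its k=1 value — and the period has length 2.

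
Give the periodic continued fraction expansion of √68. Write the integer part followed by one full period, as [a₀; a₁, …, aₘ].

a₀ = ⌊√68⌋ = 8.
With m₀=0, d₀=1 and mₖ₊₁ = dₖaₖ − mₖ, dₖ₊₁ = (n − mₖ₊₁²)/dₖ, aₖ₊₁ = ⌊(a₀+mₖ₊₁)/dₖ₊₁⌋:
  k=1: m=8, d=4, a=4
  k=2: m=8, d=1, a=16
d=1 and a=2a₀=16 at k=2, so the next step gives (m, d) = (8, 4) again — its k=1 value — and the period has length 2.

[8; 4, 16]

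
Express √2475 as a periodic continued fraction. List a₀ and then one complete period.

[49; 1, 2, 1, 98]

a₀ = ⌊√2475⌋ = 49.
With m₀=0, d₀=1 and mₖ₊₁ = dₖaₖ − mₖ, dₖ₊₁ = (n − mₖ₊₁²)/dₖ, aₖ₊₁ = ⌊(a₀+mₖ₊₁)/dₖ₊₁⌋:
  k=1: m=49, d=74, a=1
  k=2: m=25, d=25, a=2
  k=3: m=25, d=74, a=1
  k=4: m=49, d=1, a=98
d=1 and a=2a₀=98 at k=4, so the next step gives (m, d) = (49, 74) again — its k=1 value — and the period has length 4.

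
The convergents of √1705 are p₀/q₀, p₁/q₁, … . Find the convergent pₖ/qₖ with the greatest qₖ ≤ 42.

√1705 = [41; 3, 2, 3, 82, …] (period length 4).
Convergents:
  p_0/q_0 = 41/1
  p_1/q_1 = 124/3
  p_2/q_2 = 289/7
  p_3/q_3 = 991/24
  p_4/q_4 = 81551/1975
q_3 = 24 ≤ 42 < 1975 = q_4, so the answer is 991/24.

991/24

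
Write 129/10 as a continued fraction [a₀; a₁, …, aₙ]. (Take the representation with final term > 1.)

[12; 1, 9]

129 = 12·10 + 9
10 = 1·9 + 1
9 = 9·1 + 0  (stop)
So 129/10 = [12; 1, 9].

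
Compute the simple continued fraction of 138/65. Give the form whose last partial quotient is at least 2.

138 = 2×65 + 8
65 = 8×8 + 1
8 = 8×1 + 0  (stop)
So 138/65 = [2; 8, 8].

[2; 8, 8]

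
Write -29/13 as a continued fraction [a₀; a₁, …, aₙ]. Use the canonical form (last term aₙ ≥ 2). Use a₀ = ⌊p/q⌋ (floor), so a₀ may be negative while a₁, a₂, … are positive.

[-3; 1, 3, 3]

-29 = -3·13 + 10
13 = 1·10 + 3
10 = 3·3 + 1
3 = 3·1 + 0  (stop)
So -29/13 = [-3; 1, 3, 3].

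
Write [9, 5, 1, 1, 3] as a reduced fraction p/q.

Using pₖ = aₖpₖ₋₁ + pₖ₋₂ and qₖ = aₖqₖ₋₁ + qₖ₋₂:
  k=0: a=9, p=9, q=1
  k=1: a=5, p=46, q=5
  k=2: a=1, p=55, q=6
  k=3: a=1, p=101, q=11
  k=4: a=3, p=358, q=39

358/39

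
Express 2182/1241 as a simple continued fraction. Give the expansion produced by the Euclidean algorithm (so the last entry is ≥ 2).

2182 = 1×1241 + 941
1241 = 1×941 + 300
941 = 3×300 + 41
300 = 7×41 + 13
41 = 3×13 + 2
13 = 6×2 + 1
2 = 2×1 + 0  (stop)
So 2182/1241 = [1; 1, 3, 7, 3, 6, 2].

[1; 1, 3, 7, 3, 6, 2]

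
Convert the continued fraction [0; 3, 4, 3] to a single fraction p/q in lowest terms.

13/42

Fold from the inside: start with 3/1.
  4 + 1/3 = 13/3
  3 + 3/13 = 42/13
  0 + 13/42 = 13/42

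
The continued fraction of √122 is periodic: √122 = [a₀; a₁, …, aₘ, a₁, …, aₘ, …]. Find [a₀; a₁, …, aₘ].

a₀ = ⌊√122⌋ = 11.

[11; 22]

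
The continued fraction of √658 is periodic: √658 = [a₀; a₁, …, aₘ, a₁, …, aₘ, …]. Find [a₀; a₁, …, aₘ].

[25; 1, 1, 1, 6, 1, 1, 1, 50]

a₀ = ⌊√658⌋ = 25.
With m₀=0, d₀=1 and mₖ₊₁ = dₖaₖ − mₖ, dₖ₊₁ = (n − mₖ₊₁²)/dₖ, aₖ₊₁ = ⌊(a₀+mₖ₊₁)/dₖ₊₁⌋:
  k=1: m=25, d=33, a=1
  k=2: m=8, d=18, a=1
  k=3: m=10, d=31, a=1
  k=4: m=21, d=7, a=6
  k=5: m=21, d=31, a=1
  k=6: m=10, d=18, a=1
  k=7: m=8, d=33, a=1
  k=8: m=25, d=1, a=50
d=1 and a=2a₀=50 at k=8, so the next step gives (m, d) = (25, 33) again — its k=1 value — and the period has length 8.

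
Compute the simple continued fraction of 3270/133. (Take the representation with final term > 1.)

3270 = 24×133 + 78
133 = 1×78 + 55
78 = 1×55 + 23
55 = 2×23 + 9
23 = 2×9 + 5
9 = 1×5 + 4
5 = 1×4 + 1
4 = 4×1 + 0  (stop)
So 3270/133 = [24; 1, 1, 2, 2, 1, 1, 4].

[24; 1, 1, 2, 2, 1, 1, 4]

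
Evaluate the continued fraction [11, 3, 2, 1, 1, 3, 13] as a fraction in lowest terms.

Using pₖ = aₖpₖ₋₁ + pₖ₋₂ and qₖ = aₖqₖ₋₁ + qₖ₋₂:
  k=0: a=11, p=11, q=1
  k=1: a=3, p=34, q=3
  k=2: a=2, p=79, q=7
  k=3: a=1, p=113, q=10
  k=4: a=1, p=192, q=17
  k=5: a=3, p=689, q=61
  k=6: a=13, p=9149, q=810

9149/810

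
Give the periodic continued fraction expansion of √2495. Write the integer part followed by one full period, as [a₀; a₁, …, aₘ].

[49; 1, 18, 1, 98]

a₀ = ⌊√2495⌋ = 49.
With m₀=0, d₀=1 and mₖ₊₁ = dₖaₖ − mₖ, dₖ₊₁ = (n − mₖ₊₁²)/dₖ, aₖ₊₁ = ⌊(a₀+mₖ₊₁)/dₖ₊₁⌋:
  k=1: m=49, d=94, a=1
  k=2: m=45, d=5, a=18
  k=3: m=45, d=94, a=1
  k=4: m=49, d=1, a=98
d=1 and a=2a₀=98 at k=4, so the next step gives (m, d) = (49, 94) again — its k=1 value — and the period has length 4.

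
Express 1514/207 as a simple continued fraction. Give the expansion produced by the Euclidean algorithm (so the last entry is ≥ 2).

1514 = 7·207 + 65
207 = 3·65 + 12
65 = 5·12 + 5
12 = 2·5 + 2
5 = 2·2 + 1
2 = 2·1 + 0  (stop)
So 1514/207 = [7; 3, 5, 2, 2, 2].

[7; 3, 5, 2, 2, 2]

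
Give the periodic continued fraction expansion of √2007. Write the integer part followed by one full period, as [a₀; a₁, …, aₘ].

[44; 1, 3, 1, 88]

a₀ = ⌊√2007⌋ = 44.
With m₀=0, d₀=1 and mₖ₊₁ = dₖaₖ − mₖ, dₖ₊₁ = (n − mₖ₊₁²)/dₖ, aₖ₊₁ = ⌊(a₀+mₖ₊₁)/dₖ₊₁⌋:
  k=1: m=44, d=71, a=1
  k=2: m=27, d=18, a=3
  k=3: m=27, d=71, a=1
  k=4: m=44, d=1, a=88
d=1 and a=2a₀=88 at k=4, so the next step gives (m, d) = (44, 71) again — its k=1 value — and the period has length 4.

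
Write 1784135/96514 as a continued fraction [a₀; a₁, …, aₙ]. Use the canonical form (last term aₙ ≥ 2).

[18; 2, 17, 16, 2, 5, 15]

1784135 = 18*96514 + 46883
96514 = 2*46883 + 2748
46883 = 17*2748 + 167
2748 = 16*167 + 76
167 = 2*76 + 15
76 = 5*15 + 1
15 = 15*1 + 0  (stop)
So 1784135/96514 = [18; 2, 17, 16, 2, 5, 15].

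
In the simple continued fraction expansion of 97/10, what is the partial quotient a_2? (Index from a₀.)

97 = 9·10 + 7   →  a_0 = 9
10 = 1·7 + 3   →  a_1 = 1
7 = 2·3 + 1   →  a_2 = 2

2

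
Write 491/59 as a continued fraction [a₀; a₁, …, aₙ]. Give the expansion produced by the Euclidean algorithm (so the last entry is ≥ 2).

491 = 8*59 + 19
59 = 3*19 + 2
19 = 9*2 + 1
2 = 2*1 + 0  (stop)
So 491/59 = [8; 3, 9, 2].

[8; 3, 9, 2]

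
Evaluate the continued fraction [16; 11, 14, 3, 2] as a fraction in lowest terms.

Using pₖ = aₖpₖ₋₁ + pₖ₋₂ and qₖ = aₖqₖ₋₁ + qₖ₋₂:
  k=0: a=16, p=16, q=1
  k=1: a=11, p=177, q=11
  k=2: a=14, p=2494, q=155
  k=3: a=3, p=7659, q=476
  k=4: a=2, p=17812, q=1107

17812/1107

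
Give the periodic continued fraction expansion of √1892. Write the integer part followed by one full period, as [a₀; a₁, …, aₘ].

[43; 2, 86]

a₀ = ⌊√1892⌋ = 43.
With m₀=0, d₀=1 and mₖ₊₁ = dₖaₖ − mₖ, dₖ₊₁ = (n − mₖ₊₁²)/dₖ, aₖ₊₁ = ⌊(a₀+mₖ₊₁)/dₖ₊₁⌋:
  k=1: m=43, d=43, a=2
  k=2: m=43, d=1, a=86
d=1 and a=2a₀=86 at k=2, so the next step gives (m, d) = (43, 43) again — its k=1 value — and the period has length 2.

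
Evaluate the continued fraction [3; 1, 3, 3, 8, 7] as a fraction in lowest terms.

Using pₖ = aₖpₖ₋₁ + pₖ₋₂ and qₖ = aₖqₖ₋₁ + qₖ₋₂:
  k=0: a=3, p=3, q=1
  k=1: a=1, p=4, q=1
  k=2: a=3, p=15, q=4
  k=3: a=3, p=49, q=13
  k=4: a=8, p=407, q=108
  k=5: a=7, p=2898, q=769

2898/769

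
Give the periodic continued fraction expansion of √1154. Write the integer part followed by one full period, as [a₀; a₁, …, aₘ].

a₀ = ⌊√1154⌋ = 33.
With m₀=0, d₀=1 and mₖ₊₁ = dₖaₖ − mₖ, dₖ₊₁ = (n − mₖ₊₁²)/dₖ, aₖ₊₁ = ⌊(a₀+mₖ₊₁)/dₖ₊₁⌋:
  k=1: m=33, d=65, a=1
  k=2: m=32, d=2, a=32
  k=3: m=32, d=65, a=1
  k=4: m=33, d=1, a=66
d=1 and a=2a₀=66 at k=4, so the next step gives (m, d) = (33, 65) again — its k=1 value — and the period has length 4.

[33; 1, 32, 1, 66]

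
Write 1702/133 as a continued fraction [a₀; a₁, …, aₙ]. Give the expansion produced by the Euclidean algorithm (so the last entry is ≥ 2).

[12; 1, 3, 1, 12, 2]

1702 = 12·133 + 106
133 = 1·106 + 27
106 = 3·27 + 25
27 = 1·25 + 2
25 = 12·2 + 1
2 = 2·1 + 0  (stop)
So 1702/133 = [12; 1, 3, 1, 12, 2].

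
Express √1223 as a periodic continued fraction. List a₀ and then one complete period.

[34; 1, 33, 1, 68]

a₀ = ⌊√1223⌋ = 34.
With m₀=0, d₀=1 and mₖ₊₁ = dₖaₖ − mₖ, dₖ₊₁ = (n − mₖ₊₁²)/dₖ, aₖ₊₁ = ⌊(a₀+mₖ₊₁)/dₖ₊₁⌋:
  k=1: m=34, d=67, a=1
  k=2: m=33, d=2, a=33
  k=3: m=33, d=67, a=1
  k=4: m=34, d=1, a=68
d=1 and a=2a₀=68 at k=4, so the next step gives (m, d) = (34, 67) again — its k=1 value — and the period has length 4.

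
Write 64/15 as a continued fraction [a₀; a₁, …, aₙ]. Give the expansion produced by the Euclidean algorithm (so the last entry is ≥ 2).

[4; 3, 1, 3]

64 = 4·15 + 4
15 = 3·4 + 3
4 = 1·3 + 1
3 = 3·1 + 0  (stop)
So 64/15 = [4; 3, 1, 3].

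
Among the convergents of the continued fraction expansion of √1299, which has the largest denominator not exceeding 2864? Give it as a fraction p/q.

62316/1729

√1299 = [36; 24, 72, …] (period length 2).
Convergents:
  p_0/q_0 = 36/1
  p_1/q_1 = 865/24
  p_2/q_2 = 62316/1729
  p_3/q_3 = 1496449/41520
q_2 = 1729 ≤ 2864 < 41520 = q_3, so the answer is 62316/1729.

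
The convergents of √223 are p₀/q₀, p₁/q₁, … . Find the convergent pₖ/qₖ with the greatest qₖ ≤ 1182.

6705/449

√223 = [14; 1, 13, 1, 28, …] (period length 4).
Convergents:
  p_0/q_0 = 14/1
  p_1/q_1 = 15/1
  p_2/q_2 = 209/14
  p_3/q_3 = 224/15
  p_4/q_4 = 6481/434
  p_5/q_5 = 6705/449
  p_6/q_6 = 93646/6271
q_5 = 449 ≤ 1182 < 6271 = q_6, so the answer is 6705/449.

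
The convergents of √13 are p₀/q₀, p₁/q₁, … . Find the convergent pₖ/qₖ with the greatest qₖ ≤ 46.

√13 = [3; 1, 1, 1, 1, 6, …] (period length 5).
Convergents:
  p_0/q_0 = 3/1
  p_1/q_1 = 4/1
  p_2/q_2 = 7/2
  p_3/q_3 = 11/3
  p_4/q_4 = 18/5
  p_5/q_5 = 119/33
  p_6/q_6 = 137/38
  p_7/q_7 = 256/71
q_6 = 38 ≤ 46 < 71 = q_7, so the answer is 137/38.

137/38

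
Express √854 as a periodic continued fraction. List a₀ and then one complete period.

[29; 4, 2, 11, 4, 11, 2, 4, 58]

a₀ = ⌊√854⌋ = 29.
With m₀=0, d₀=1 and mₖ₊₁ = dₖaₖ − mₖ, dₖ₊₁ = (n − mₖ₊₁²)/dₖ, aₖ₊₁ = ⌊(a₀+mₖ₊₁)/dₖ₊₁⌋:
  k=1: m=29, d=13, a=4
  k=2: m=23, d=25, a=2
  k=3: m=27, d=5, a=11
  k=4: m=28, d=14, a=4
  k=5: m=28, d=5, a=11
  k=6: m=27, d=25, a=2
  k=7: m=23, d=13, a=4
  k=8: m=29, d=1, a=58
d=1 and a=2a₀=58 at k=8, so the next step gives (m, d) = (29, 13) again — its k=1 value — and the period has length 8.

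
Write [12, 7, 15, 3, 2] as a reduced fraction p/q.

Using pₖ = aₖpₖ₋₁ + pₖ₋₂ and qₖ = aₖqₖ₋₁ + qₖ₋₂:
  k=0: a=12, p=12, q=1
  k=1: a=7, p=85, q=7
  k=2: a=15, p=1287, q=106
  k=3: a=3, p=3946, q=325
  k=4: a=2, p=9179, q=756

9179/756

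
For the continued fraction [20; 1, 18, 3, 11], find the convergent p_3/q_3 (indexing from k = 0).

Using pₖ = aₖpₖ₋₁ + pₖ₋₂, qₖ = aₖqₖ₋₁ + qₖ₋₂ (with p₋₁=1, p₋₂=0, q₋₁=0, q₋₂=1):
  k=0: a=20, p=20, q=1
  k=1: a=1, p=21, q=1
  k=2: a=18, p=398, q=19
  k=3: a=3, p=1215, q=58

1215/58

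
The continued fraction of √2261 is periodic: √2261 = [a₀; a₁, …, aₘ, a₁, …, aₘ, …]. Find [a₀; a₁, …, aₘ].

[47; 1, 1, 4, 1, 1, 94]

a₀ = ⌊√2261⌋ = 47.
With m₀=0, d₀=1 and mₖ₊₁ = dₖaₖ − mₖ, dₖ₊₁ = (n − mₖ₊₁²)/dₖ, aₖ₊₁ = ⌊(a₀+mₖ₊₁)/dₖ₊₁⌋:
  k=1: m=47, d=52, a=1
  k=2: m=5, d=43, a=1
  k=3: m=38, d=19, a=4
  k=4: m=38, d=43, a=1
  k=5: m=5, d=52, a=1
  k=6: m=47, d=1, a=94
d=1 and a=2a₀=94 at k=6, so the next step gives (m, d) = (47, 52) again — its k=1 value — and the period has length 6.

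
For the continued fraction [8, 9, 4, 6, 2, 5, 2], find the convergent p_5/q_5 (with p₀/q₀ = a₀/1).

Using pₖ = aₖpₖ₋₁ + pₖ₋₂, qₖ = aₖqₖ₋₁ + qₖ₋₂ (with p₋₁=1, p₋₂=0, q₋₁=0, q₋₂=1):
  k=0: a=8, p=8, q=1
  k=1: a=9, p=73, q=9
  k=2: a=4, p=300, q=37
  k=3: a=6, p=1873, q=231
  k=4: a=2, p=4046, q=499
  k=5: a=5, p=22103, q=2726

22103/2726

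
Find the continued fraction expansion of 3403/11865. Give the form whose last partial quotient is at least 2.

3403 = 0×11865 + 3403
11865 = 3×3403 + 1656
3403 = 2×1656 + 91
1656 = 18×91 + 18
91 = 5×18 + 1
18 = 18×1 + 0  (stop)
So 3403/11865 = [0; 3, 2, 18, 5, 18].

[0; 3, 2, 18, 5, 18]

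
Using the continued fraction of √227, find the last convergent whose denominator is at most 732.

6795/451

√227 = [15; 15, 30, …] (period length 2).
Convergents:
  p_0/q_0 = 15/1
  p_1/q_1 = 226/15
  p_2/q_2 = 6795/451
  p_3/q_3 = 102151/6780
q_2 = 451 ≤ 732 < 6780 = q_3, so the answer is 6795/451.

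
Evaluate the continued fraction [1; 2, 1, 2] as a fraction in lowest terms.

Fold from the inside: start with 2/1.
  1 + 1/2 = 3/2
  2 + 2/3 = 8/3
  1 + 3/8 = 11/8

11/8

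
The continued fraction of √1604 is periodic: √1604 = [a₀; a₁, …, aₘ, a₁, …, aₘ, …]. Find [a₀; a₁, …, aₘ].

a₀ = ⌊√1604⌋ = 40.

[40; 20, 80]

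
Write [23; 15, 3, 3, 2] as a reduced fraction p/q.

Using pₖ = aₖpₖ₋₁ + pₖ₋₂ and qₖ = aₖqₖ₋₁ + qₖ₋₂:
  k=0: a=23, p=23, q=1
  k=1: a=15, p=346, q=15
  k=2: a=3, p=1061, q=46
  k=3: a=3, p=3529, q=153
  k=4: a=2, p=8119, q=352

8119/352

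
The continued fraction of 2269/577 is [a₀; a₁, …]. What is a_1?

1

2269 = 3·577 + 538   →  a_0 = 3
577 = 1·538 + 39   →  a_1 = 1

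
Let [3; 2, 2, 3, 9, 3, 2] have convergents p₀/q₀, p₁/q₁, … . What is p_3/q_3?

Using pₖ = aₖpₖ₋₁ + pₖ₋₂, qₖ = aₖqₖ₋₁ + qₖ₋₂ (with p₋₁=1, p₋₂=0, q₋₁=0, q₋₂=1):
  k=0: a=3, p=3, q=1
  k=1: a=2, p=7, q=2
  k=2: a=2, p=17, q=5
  k=3: a=3, p=58, q=17

58/17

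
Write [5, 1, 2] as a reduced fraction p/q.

Using pₖ = aₖpₖ₋₁ + pₖ₋₂ and qₖ = aₖqₖ₋₁ + qₖ₋₂:
  k=0: a=5, p=5, q=1
  k=1: a=1, p=6, q=1
  k=2: a=2, p=17, q=3

17/3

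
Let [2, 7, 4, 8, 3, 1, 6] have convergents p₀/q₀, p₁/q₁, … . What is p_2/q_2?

Using pₖ = aₖpₖ₋₁ + pₖ₋₂, qₖ = aₖqₖ₋₁ + qₖ₋₂ (with p₋₁=1, p₋₂=0, q₋₁=0, q₋₂=1):
  k=0: a=2, p=2, q=1
  k=1: a=7, p=15, q=7
  k=2: a=4, p=62, q=29

62/29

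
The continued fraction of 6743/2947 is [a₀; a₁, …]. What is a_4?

6743 = 2·2947 + 849   →  a_0 = 2
2947 = 3·849 + 400   →  a_1 = 3
849 = 2·400 + 49   →  a_2 = 2
400 = 8·49 + 8   →  a_3 = 8
49 = 6·8 + 1   →  a_4 = 6

6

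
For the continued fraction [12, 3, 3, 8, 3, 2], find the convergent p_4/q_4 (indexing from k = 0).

3186/259

Using pₖ = aₖpₖ₋₁ + pₖ₋₂, qₖ = aₖqₖ₋₁ + qₖ₋₂ (with p₋₁=1, p₋₂=0, q₋₁=0, q₋₂=1):
  k=0: a=12, p=12, q=1
  k=1: a=3, p=37, q=3
  k=2: a=3, p=123, q=10
  k=3: a=8, p=1021, q=83
  k=4: a=3, p=3186, q=259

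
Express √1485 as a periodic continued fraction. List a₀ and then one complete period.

a₀ = ⌊√1485⌋ = 38.

[38; 1, 1, 6, 1, 1, 76]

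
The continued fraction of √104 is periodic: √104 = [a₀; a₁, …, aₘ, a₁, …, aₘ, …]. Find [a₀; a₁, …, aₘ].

a₀ = ⌊√104⌋ = 10.

[10; 5, 20]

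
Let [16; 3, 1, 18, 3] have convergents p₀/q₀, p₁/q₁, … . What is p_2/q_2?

Using pₖ = aₖpₖ₋₁ + pₖ₋₂, qₖ = aₖqₖ₋₁ + qₖ₋₂ (with p₋₁=1, p₋₂=0, q₋₁=0, q₋₂=1):
  k=0: a=16, p=16, q=1
  k=1: a=3, p=49, q=3
  k=2: a=1, p=65, q=4

65/4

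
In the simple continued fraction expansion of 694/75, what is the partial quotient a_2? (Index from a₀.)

1

694 = 9·75 + 19   →  a_0 = 9
75 = 3·19 + 18   →  a_1 = 3
19 = 1·18 + 1   →  a_2 = 1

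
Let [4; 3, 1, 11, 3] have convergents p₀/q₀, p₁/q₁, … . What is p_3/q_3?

Using pₖ = aₖpₖ₋₁ + pₖ₋₂, qₖ = aₖqₖ₋₁ + qₖ₋₂ (with p₋₁=1, p₋₂=0, q₋₁=0, q₋₂=1):
  k=0: a=4, p=4, q=1
  k=1: a=3, p=13, q=3
  k=2: a=1, p=17, q=4
  k=3: a=11, p=200, q=47

200/47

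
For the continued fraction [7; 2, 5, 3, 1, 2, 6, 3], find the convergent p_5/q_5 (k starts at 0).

Using pₖ = aₖpₖ₋₁ + pₖ₋₂, qₖ = aₖqₖ₋₁ + qₖ₋₂ (with p₋₁=1, p₋₂=0, q₋₁=0, q₋₂=1):
  k=0: a=7, p=7, q=1
  k=1: a=2, p=15, q=2
  k=2: a=5, p=82, q=11
  k=3: a=3, p=261, q=35
  k=4: a=1, p=343, q=46
  k=5: a=2, p=947, q=127

947/127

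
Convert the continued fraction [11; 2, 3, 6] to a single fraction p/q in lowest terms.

503/44

Using pₖ = aₖpₖ₋₁ + pₖ₋₂ and qₖ = aₖqₖ₋₁ + qₖ₋₂:
  k=0: a=11, p=11, q=1
  k=1: a=2, p=23, q=2
  k=2: a=3, p=80, q=7
  k=3: a=6, p=503, q=44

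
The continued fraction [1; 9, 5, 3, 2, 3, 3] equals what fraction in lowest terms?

4259/3841

Fold from the inside: start with 3/1.
  3 + 1/3 = 10/3
  2 + 3/10 = 23/10
  3 + 10/23 = 79/23
  5 + 23/79 = 418/79
  9 + 79/418 = 3841/418
  1 + 418/3841 = 4259/3841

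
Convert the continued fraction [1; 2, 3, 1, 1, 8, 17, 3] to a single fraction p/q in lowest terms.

10313/7172

Fold from the inside: start with 3/1.
  17 + 1/3 = 52/3
  8 + 3/52 = 419/52
  1 + 52/419 = 471/419
  1 + 419/471 = 890/471
  3 + 471/890 = 3141/890
  2 + 890/3141 = 7172/3141
  1 + 3141/7172 = 10313/7172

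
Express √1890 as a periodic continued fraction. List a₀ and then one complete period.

a₀ = ⌊√1890⌋ = 43.
With m₀=0, d₀=1 and mₖ₊₁ = dₖaₖ − mₖ, dₖ₊₁ = (n − mₖ₊₁²)/dₖ, aₖ₊₁ = ⌊(a₀+mₖ₊₁)/dₖ₊₁⌋:
  k=1: m=43, d=41, a=2
  k=2: m=39, d=9, a=9
  k=3: m=42, d=14, a=6
  k=4: m=42, d=9, a=9
  k=5: m=39, d=41, a=2
  k=6: m=43, d=1, a=86
d=1 and a=2a₀=86 at k=6, so the next step gives (m, d) = (43, 41) again — its k=1 value — and the period has length 6.

[43; 2, 9, 6, 9, 2, 86]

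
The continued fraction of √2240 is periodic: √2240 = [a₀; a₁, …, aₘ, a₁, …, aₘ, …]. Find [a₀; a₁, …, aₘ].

[47; 3, 23, 3, 94]

a₀ = ⌊√2240⌋ = 47.
With m₀=0, d₀=1 and mₖ₊₁ = dₖaₖ − mₖ, dₖ₊₁ = (n − mₖ₊₁²)/dₖ, aₖ₊₁ = ⌊(a₀+mₖ₊₁)/dₖ₊₁⌋:
  k=1: m=47, d=31, a=3
  k=2: m=46, d=4, a=23
  k=3: m=46, d=31, a=3
  k=4: m=47, d=1, a=94
d=1 and a=2a₀=94 at k=4, so the next step gives (m, d) = (47, 31) again — its k=1 value — and the period has length 4.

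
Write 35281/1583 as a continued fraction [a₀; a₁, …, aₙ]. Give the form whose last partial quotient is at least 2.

[22; 3, 2, 11, 2, 9]

35281 = 22*1583 + 455
1583 = 3*455 + 218
455 = 2*218 + 19
218 = 11*19 + 9
19 = 2*9 + 1
9 = 9*1 + 0  (stop)
So 35281/1583 = [22; 3, 2, 11, 2, 9].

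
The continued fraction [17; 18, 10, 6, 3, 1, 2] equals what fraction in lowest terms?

Fold from the inside: start with 2/1.
  1 + 1/2 = 3/2
  3 + 2/3 = 11/3
  6 + 3/11 = 69/11
  10 + 11/69 = 701/69
  18 + 69/701 = 12687/701
  17 + 701/12687 = 216380/12687

216380/12687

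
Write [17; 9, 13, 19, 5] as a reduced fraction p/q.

Fold from the inside: start with 5/1.
  19 + 1/5 = 96/5
  13 + 5/96 = 1253/96
  9 + 96/1253 = 11373/1253
  17 + 1253/11373 = 194594/11373

194594/11373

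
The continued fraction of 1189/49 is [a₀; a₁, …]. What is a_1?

3

1189 = 24·49 + 13   →  a_0 = 24
49 = 3·13 + 10   →  a_1 = 3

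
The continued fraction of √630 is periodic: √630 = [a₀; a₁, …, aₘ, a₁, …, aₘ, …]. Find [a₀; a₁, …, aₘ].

a₀ = ⌊√630⌋ = 25.

[25; 10, 50]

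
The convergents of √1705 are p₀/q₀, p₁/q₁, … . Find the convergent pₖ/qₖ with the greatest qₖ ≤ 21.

289/7

√1705 = [41; 3, 2, 3, 82, …] (period length 4).
Convergents:
  p_0/q_0 = 41/1
  p_1/q_1 = 124/3
  p_2/q_2 = 289/7
  p_3/q_3 = 991/24
q_2 = 7 ≤ 21 < 24 = q_3, so the answer is 289/7.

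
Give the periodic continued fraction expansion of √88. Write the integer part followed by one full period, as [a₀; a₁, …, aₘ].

[9; 2, 1, 1, 1, 2, 18]

a₀ = ⌊√88⌋ = 9.
With m₀=0, d₀=1 and mₖ₊₁ = dₖaₖ − mₖ, dₖ₊₁ = (n − mₖ₊₁²)/dₖ, aₖ₊₁ = ⌊(a₀+mₖ₊₁)/dₖ₊₁⌋:
  k=1: m=9, d=7, a=2
  k=2: m=5, d=9, a=1
  k=3: m=4, d=8, a=1
  k=4: m=4, d=9, a=1
  k=5: m=5, d=7, a=2
  k=6: m=9, d=1, a=18
d=1 and a=2a₀=18 at k=6, so the next step gives (m, d) = (9, 7) again — its k=1 value — and the period has length 6.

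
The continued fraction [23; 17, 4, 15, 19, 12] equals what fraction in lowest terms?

Fold from the inside: start with 12/1.
  19 + 1/12 = 229/12
  15 + 12/229 = 3447/229
  4 + 229/3447 = 14017/3447
  17 + 3447/14017 = 241736/14017
  23 + 14017/241736 = 5573945/241736

5573945/241736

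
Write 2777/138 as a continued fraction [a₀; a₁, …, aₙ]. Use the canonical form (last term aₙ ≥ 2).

[20; 8, 8, 2]

2777 = 20·138 + 17
138 = 8·17 + 2
17 = 8·2 + 1
2 = 2·1 + 0  (stop)
So 2777/138 = [20; 8, 8, 2].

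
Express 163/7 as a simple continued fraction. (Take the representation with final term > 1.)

[23; 3, 2]

163 = 23·7 + 2
7 = 3·2 + 1
2 = 2·1 + 0  (stop)
So 163/7 = [23; 3, 2].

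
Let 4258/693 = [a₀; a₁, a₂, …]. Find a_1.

4258 = 6·693 + 100   →  a_0 = 6
693 = 6·100 + 93   →  a_1 = 6

6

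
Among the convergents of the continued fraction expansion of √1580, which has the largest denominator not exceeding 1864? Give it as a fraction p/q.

√1580 = [39; 1, 2, 1, 78, …] (period length 4).
Convergents:
  p_0/q_0 = 39/1
  p_1/q_1 = 40/1
  p_2/q_2 = 119/3
  p_3/q_3 = 159/4
  p_4/q_4 = 12521/315
  p_5/q_5 = 12680/319
  p_6/q_6 = 37881/953
  p_7/q_7 = 50561/1272
  p_8/q_8 = 3981639/100169
q_7 = 1272 ≤ 1864 < 100169 = q_8, so the answer is 50561/1272.

50561/1272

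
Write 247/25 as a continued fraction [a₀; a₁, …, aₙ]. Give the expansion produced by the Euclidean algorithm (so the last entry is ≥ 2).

247 = 9×25 + 22
25 = 1×22 + 3
22 = 7×3 + 1
3 = 3×1 + 0  (stop)
So 247/25 = [9; 1, 7, 3].

[9; 1, 7, 3]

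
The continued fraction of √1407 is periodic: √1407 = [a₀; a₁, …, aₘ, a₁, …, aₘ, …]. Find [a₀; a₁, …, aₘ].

[37; 1, 1, 24, 1, 1, 74]

a₀ = ⌊√1407⌋ = 37.
With m₀=0, d₀=1 and mₖ₊₁ = dₖaₖ − mₖ, dₖ₊₁ = (n − mₖ₊₁²)/dₖ, aₖ₊₁ = ⌊(a₀+mₖ₊₁)/dₖ₊₁⌋:
  k=1: m=37, d=38, a=1
  k=2: m=1, d=37, a=1
  k=3: m=36, d=3, a=24
  k=4: m=36, d=37, a=1
  k=5: m=1, d=38, a=1
  k=6: m=37, d=1, a=74
d=1 and a=2a₀=74 at k=6, so the next step gives (m, d) = (37, 38) again — its k=1 value — and the period has length 6.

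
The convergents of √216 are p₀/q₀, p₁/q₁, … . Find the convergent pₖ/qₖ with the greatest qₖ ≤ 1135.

14403/980

√216 = [14; 1, 2, 3, 2, 1, 28, …] (period length 6).
Convergents:
  p_0/q_0 = 14/1
  p_1/q_1 = 15/1
  p_2/q_2 = 44/3
  p_3/q_3 = 147/10
  p_4/q_4 = 338/23
  p_5/q_5 = 485/33
  p_6/q_6 = 13918/947
  p_7/q_7 = 14403/980
  p_8/q_8 = 42724/2907
q_7 = 980 ≤ 1135 < 2907 = q_8, so the answer is 14403/980.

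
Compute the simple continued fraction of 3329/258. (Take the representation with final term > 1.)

3329 = 12*258 + 233
258 = 1*233 + 25
233 = 9*25 + 8
25 = 3*8 + 1
8 = 8*1 + 0  (stop)
So 3329/258 = [12; 1, 9, 3, 8].

[12; 1, 9, 3, 8]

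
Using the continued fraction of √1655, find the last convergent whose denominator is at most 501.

√1655 = [40; 1, 2, 7, 16, 7, 2, 1, 80, …] (period length 8).
Convergents:
  p_0/q_0 = 40/1
  p_1/q_1 = 41/1
  p_2/q_2 = 122/3
  p_3/q_3 = 895/22
  p_4/q_4 = 14442/355
  p_5/q_5 = 101989/2507
q_4 = 355 ≤ 501 < 2507 = q_5, so the answer is 14442/355.

14442/355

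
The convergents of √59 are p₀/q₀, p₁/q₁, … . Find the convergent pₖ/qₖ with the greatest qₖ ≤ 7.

23/3

√59 = [7; 1, 2, 7, 2, 1, 14, …] (period length 6).
Convergents:
  p_0/q_0 = 7/1
  p_1/q_1 = 8/1
  p_2/q_2 = 23/3
  p_3/q_3 = 169/22
q_2 = 3 ≤ 7 < 22 = q_3, so the answer is 23/3.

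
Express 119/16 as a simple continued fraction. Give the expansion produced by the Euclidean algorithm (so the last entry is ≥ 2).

119 = 7×16 + 7
16 = 2×7 + 2
7 = 3×2 + 1
2 = 2×1 + 0  (stop)
So 119/16 = [7; 2, 3, 2].

[7; 2, 3, 2]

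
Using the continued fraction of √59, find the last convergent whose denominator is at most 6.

√59 = [7; 1, 2, 7, 2, 1, 14, …] (period length 6).
Convergents:
  p_0/q_0 = 7/1
  p_1/q_1 = 8/1
  p_2/q_2 = 23/3
  p_3/q_3 = 169/22
q_2 = 3 ≤ 6 < 22 = q_3, so the answer is 23/3.

23/3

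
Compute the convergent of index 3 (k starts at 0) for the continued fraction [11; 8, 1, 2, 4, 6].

289/26

Using pₖ = aₖpₖ₋₁ + pₖ₋₂, qₖ = aₖqₖ₋₁ + qₖ₋₂ (with p₋₁=1, p₋₂=0, q₋₁=0, q₋₂=1):
  k=0: a=11, p=11, q=1
  k=1: a=8, p=89, q=8
  k=2: a=1, p=100, q=9
  k=3: a=2, p=289, q=26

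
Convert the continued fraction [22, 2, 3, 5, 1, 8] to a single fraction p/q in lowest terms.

Fold from the inside: start with 8/1.
  1 + 1/8 = 9/8
  5 + 8/9 = 53/9
  3 + 9/53 = 168/53
  2 + 53/168 = 389/168
  22 + 168/389 = 8726/389

8726/389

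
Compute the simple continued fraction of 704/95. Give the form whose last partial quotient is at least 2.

[7; 2, 2, 3, 2, 2]

704 = 7×95 + 39
95 = 2×39 + 17
39 = 2×17 + 5
17 = 3×5 + 2
5 = 2×2 + 1
2 = 2×1 + 0  (stop)
So 704/95 = [7; 2, 2, 3, 2, 2].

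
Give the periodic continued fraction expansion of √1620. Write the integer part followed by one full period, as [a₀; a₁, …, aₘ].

a₀ = ⌊√1620⌋ = 40.

[40; 4, 80]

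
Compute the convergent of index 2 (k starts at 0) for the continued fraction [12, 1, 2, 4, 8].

Using pₖ = aₖpₖ₋₁ + pₖ₋₂, qₖ = aₖqₖ₋₁ + qₖ₋₂ (with p₋₁=1, p₋₂=0, q₋₁=0, q₋₂=1):
  k=0: a=12, p=12, q=1
  k=1: a=1, p=13, q=1
  k=2: a=2, p=38, q=3

38/3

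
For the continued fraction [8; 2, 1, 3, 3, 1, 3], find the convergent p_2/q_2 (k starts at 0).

Using pₖ = aₖpₖ₋₁ + pₖ₋₂, qₖ = aₖqₖ₋₁ + qₖ₋₂ (with p₋₁=1, p₋₂=0, q₋₁=0, q₋₂=1):
  k=0: a=8, p=8, q=1
  k=1: a=2, p=17, q=2
  k=2: a=1, p=25, q=3

25/3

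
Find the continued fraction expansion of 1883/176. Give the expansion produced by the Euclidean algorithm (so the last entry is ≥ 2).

1883 = 10×176 + 123
176 = 1×123 + 53
123 = 2×53 + 17
53 = 3×17 + 2
17 = 8×2 + 1
2 = 2×1 + 0  (stop)
So 1883/176 = [10; 1, 2, 3, 8, 2].

[10; 1, 2, 3, 8, 2]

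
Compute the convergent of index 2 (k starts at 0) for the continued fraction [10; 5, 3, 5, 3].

Using pₖ = aₖpₖ₋₁ + pₖ₋₂, qₖ = aₖqₖ₋₁ + qₖ₋₂ (with p₋₁=1, p₋₂=0, q₋₁=0, q₋₂=1):
  k=0: a=10, p=10, q=1
  k=1: a=5, p=51, q=5
  k=2: a=3, p=163, q=16

163/16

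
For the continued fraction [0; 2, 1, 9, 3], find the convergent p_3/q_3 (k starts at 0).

10/29

Using pₖ = aₖpₖ₋₁ + pₖ₋₂, qₖ = aₖqₖ₋₁ + qₖ₋₂ (with p₋₁=1, p₋₂=0, q₋₁=0, q₋₂=1):
  k=0: a=0, p=0, q=1
  k=1: a=2, p=1, q=2
  k=2: a=1, p=1, q=3
  k=3: a=9, p=10, q=29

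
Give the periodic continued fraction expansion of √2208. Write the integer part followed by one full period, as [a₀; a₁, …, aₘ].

a₀ = ⌊√2208⌋ = 46.
With m₀=0, d₀=1 and mₖ₊₁ = dₖaₖ − mₖ, dₖ₊₁ = (n − mₖ₊₁²)/dₖ, aₖ₊₁ = ⌊(a₀+mₖ₊₁)/dₖ₊₁⌋:
  k=1: m=46, d=92, a=1
  k=2: m=46, d=1, a=92
d=1 and a=2a₀=92 at k=2, so the next step gives (m, d) = (46, 92) again — its k=1 value — and the period has length 2.

[46; 1, 92]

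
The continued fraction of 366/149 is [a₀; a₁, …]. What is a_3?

366 = 2·149 + 68   →  a_0 = 2
149 = 2·68 + 13   →  a_1 = 2
68 = 5·13 + 3   →  a_2 = 5
13 = 4·3 + 1   →  a_3 = 4

4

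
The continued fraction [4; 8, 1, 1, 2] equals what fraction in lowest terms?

Using pₖ = aₖpₖ₋₁ + pₖ₋₂ and qₖ = aₖqₖ₋₁ + qₖ₋₂:
  k=0: a=4, p=4, q=1
  k=1: a=8, p=33, q=8
  k=2: a=1, p=37, q=9
  k=3: a=1, p=70, q=17
  k=4: a=2, p=177, q=43

177/43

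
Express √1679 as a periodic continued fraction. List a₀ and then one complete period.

a₀ = ⌊√1679⌋ = 40.
With m₀=0, d₀=1 and mₖ₊₁ = dₖaₖ − mₖ, dₖ₊₁ = (n − mₖ₊₁²)/dₖ, aₖ₊₁ = ⌊(a₀+mₖ₊₁)/dₖ₊₁⌋:
  k=1: m=40, d=79, a=1
  k=2: m=39, d=2, a=39
  k=3: m=39, d=79, a=1
  k=4: m=40, d=1, a=80
d=1 and a=2a₀=80 at k=4, so the next step gives (m, d) = (40, 79) again — its k=1 value — and the period has length 4.

[40; 1, 39, 1, 80]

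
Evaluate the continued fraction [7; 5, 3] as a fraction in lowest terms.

Using pₖ = aₖpₖ₋₁ + pₖ₋₂ and qₖ = aₖqₖ₋₁ + qₖ₋₂:
  k=0: a=7, p=7, q=1
  k=1: a=5, p=36, q=5
  k=2: a=3, p=115, q=16

115/16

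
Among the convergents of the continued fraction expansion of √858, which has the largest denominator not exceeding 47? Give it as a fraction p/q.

703/24

√858 = [29; 3, 2, 3, 58, …] (period length 4).
Convergents:
  p_0/q_0 = 29/1
  p_1/q_1 = 88/3
  p_2/q_2 = 205/7
  p_3/q_3 = 703/24
  p_4/q_4 = 40979/1399
q_3 = 24 ≤ 47 < 1399 = q_4, so the answer is 703/24.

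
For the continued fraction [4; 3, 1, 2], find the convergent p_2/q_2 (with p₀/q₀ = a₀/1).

17/4

Using pₖ = aₖpₖ₋₁ + pₖ₋₂, qₖ = aₖqₖ₋₁ + qₖ₋₂ (with p₋₁=1, p₋₂=0, q₋₁=0, q₋₂=1):
  k=0: a=4, p=4, q=1
  k=1: a=3, p=13, q=3
  k=2: a=1, p=17, q=4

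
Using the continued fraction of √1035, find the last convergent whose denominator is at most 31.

√1035 = [32; 5, 1, 5, 64, …] (period length 4).
Convergents:
  p_0/q_0 = 32/1
  p_1/q_1 = 161/5
  p_2/q_2 = 193/6
  p_3/q_3 = 1126/35
q_2 = 6 ≤ 31 < 35 = q_3, so the answer is 193/6.

193/6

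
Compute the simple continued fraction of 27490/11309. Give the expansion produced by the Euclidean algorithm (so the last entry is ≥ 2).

[2; 2, 3, 8, 1, 5, 3, 9]

27490 = 2·11309 + 4872
11309 = 2·4872 + 1565
4872 = 3·1565 + 177
1565 = 8·177 + 149
177 = 1·149 + 28
149 = 5·28 + 9
28 = 3·9 + 1
9 = 9·1 + 0  (stop)
So 27490/11309 = [2; 2, 3, 8, 1, 5, 3, 9].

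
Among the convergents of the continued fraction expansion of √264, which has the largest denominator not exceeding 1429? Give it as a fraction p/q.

√264 = [16; 4, 32, …] (period length 2).
Convergents:
  p_0/q_0 = 16/1
  p_1/q_1 = 65/4
  p_2/q_2 = 2096/129
  p_3/q_3 = 8449/520
  p_4/q_4 = 272464/16769
q_3 = 520 ≤ 1429 < 16769 = q_4, so the answer is 8449/520.

8449/520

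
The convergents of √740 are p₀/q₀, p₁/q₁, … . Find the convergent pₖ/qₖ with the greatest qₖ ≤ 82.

1877/69

√740 = [27; 4, 1, 12, 1, 4, 54, …] (period length 6).
Convergents:
  p_0/q_0 = 27/1
  p_1/q_1 = 109/4
  p_2/q_2 = 136/5
  p_3/q_3 = 1741/64
  p_4/q_4 = 1877/69
  p_5/q_5 = 9249/340
q_4 = 69 ≤ 82 < 340 = q_5, so the answer is 1877/69.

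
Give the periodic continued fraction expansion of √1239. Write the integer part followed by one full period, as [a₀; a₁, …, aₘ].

[35; 5, 70]

a₀ = ⌊√1239⌋ = 35.
With m₀=0, d₀=1 and mₖ₊₁ = dₖaₖ − mₖ, dₖ₊₁ = (n − mₖ₊₁²)/dₖ, aₖ₊₁ = ⌊(a₀+mₖ₊₁)/dₖ₊₁⌋:
  k=1: m=35, d=14, a=5
  k=2: m=35, d=1, a=70
d=1 and a=2a₀=70 at k=2, so the next step gives (m, d) = (35, 14) again — its k=1 value — and the period has length 2.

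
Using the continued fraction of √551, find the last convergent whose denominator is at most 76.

√551 = [23; 2, 8, 1, 8, 2, 46, …] (period length 6).
Convergents:
  p_0/q_0 = 23/1
  p_1/q_1 = 47/2
  p_2/q_2 = 399/17
  p_3/q_3 = 446/19
  p_4/q_4 = 3967/169
q_3 = 19 ≤ 76 < 169 = q_4, so the answer is 446/19.

446/19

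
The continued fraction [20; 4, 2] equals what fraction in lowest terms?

Fold from the inside: start with 2/1.
  4 + 1/2 = 9/2
  20 + 2/9 = 182/9

182/9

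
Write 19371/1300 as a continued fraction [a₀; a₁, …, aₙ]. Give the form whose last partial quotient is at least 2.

19371 = 14*1300 + 1171
1300 = 1*1171 + 129
1171 = 9*129 + 10
129 = 12*10 + 9
10 = 1*9 + 1
9 = 9*1 + 0  (stop)
So 19371/1300 = [14; 1, 9, 12, 1, 9].

[14; 1, 9, 12, 1, 9]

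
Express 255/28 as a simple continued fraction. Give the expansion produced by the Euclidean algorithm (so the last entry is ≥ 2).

[9; 9, 3]

255 = 9*28 + 3
28 = 9*3 + 1
3 = 3*1 + 0  (stop)
So 255/28 = [9; 9, 3].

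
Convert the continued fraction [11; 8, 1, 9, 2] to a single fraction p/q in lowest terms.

2078/187

Using pₖ = aₖpₖ₋₁ + pₖ₋₂ and qₖ = aₖqₖ₋₁ + qₖ₋₂:
  k=0: a=11, p=11, q=1
  k=1: a=8, p=89, q=8
  k=2: a=1, p=100, q=9
  k=3: a=9, p=989, q=89
  k=4: a=2, p=2078, q=187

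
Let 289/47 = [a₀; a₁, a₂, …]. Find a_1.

6

289 = 6·47 + 7   →  a_0 = 6
47 = 6·7 + 5   →  a_1 = 6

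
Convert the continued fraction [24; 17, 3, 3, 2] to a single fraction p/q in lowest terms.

9575/398

Fold from the inside: start with 2/1.
  3 + 1/2 = 7/2
  3 + 2/7 = 23/7
  17 + 7/23 = 398/23
  24 + 23/398 = 9575/398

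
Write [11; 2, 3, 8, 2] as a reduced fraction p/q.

Fold from the inside: start with 2/1.
  8 + 1/2 = 17/2
  3 + 2/17 = 53/17
  2 + 17/53 = 123/53
  11 + 53/123 = 1406/123

1406/123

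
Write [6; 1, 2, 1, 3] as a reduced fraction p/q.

Using pₖ = aₖpₖ₋₁ + pₖ₋₂ and qₖ = aₖqₖ₋₁ + qₖ₋₂:
  k=0: a=6, p=6, q=1
  k=1: a=1, p=7, q=1
  k=2: a=2, p=20, q=3
  k=3: a=1, p=27, q=4
  k=4: a=3, p=101, q=15

101/15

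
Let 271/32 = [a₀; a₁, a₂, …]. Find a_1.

2

271 = 8·32 + 15   →  a_0 = 8
32 = 2·15 + 2   →  a_1 = 2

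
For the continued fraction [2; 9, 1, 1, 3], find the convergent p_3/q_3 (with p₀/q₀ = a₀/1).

40/19

Using pₖ = aₖpₖ₋₁ + pₖ₋₂, qₖ = aₖqₖ₋₁ + qₖ₋₂ (with p₋₁=1, p₋₂=0, q₋₁=0, q₋₂=1):
  k=0: a=2, p=2, q=1
  k=1: a=9, p=19, q=9
  k=2: a=1, p=21, q=10
  k=3: a=1, p=40, q=19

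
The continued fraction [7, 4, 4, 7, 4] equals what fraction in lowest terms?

3683/509

Using pₖ = aₖpₖ₋₁ + pₖ₋₂ and qₖ = aₖqₖ₋₁ + qₖ₋₂:
  k=0: a=7, p=7, q=1
  k=1: a=4, p=29, q=4
  k=2: a=4, p=123, q=17
  k=3: a=7, p=890, q=123
  k=4: a=4, p=3683, q=509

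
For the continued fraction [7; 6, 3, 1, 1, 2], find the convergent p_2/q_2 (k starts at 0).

Using pₖ = aₖpₖ₋₁ + pₖ₋₂, qₖ = aₖqₖ₋₁ + qₖ₋₂ (with p₋₁=1, p₋₂=0, q₋₁=0, q₋₂=1):
  k=0: a=7, p=7, q=1
  k=1: a=6, p=43, q=6
  k=2: a=3, p=136, q=19

136/19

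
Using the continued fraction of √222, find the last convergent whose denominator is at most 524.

4455/299

√222 = [14; 1, 8, 1, 28, …] (period length 4).
Convergents:
  p_0/q_0 = 14/1
  p_1/q_1 = 15/1
  p_2/q_2 = 134/9
  p_3/q_3 = 149/10
  p_4/q_4 = 4306/289
  p_5/q_5 = 4455/299
  p_6/q_6 = 39946/2681
q_5 = 299 ≤ 524 < 2681 = q_6, so the answer is 4455/299.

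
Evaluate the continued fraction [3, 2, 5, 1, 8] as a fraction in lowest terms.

398/115

Fold from the inside: start with 8/1.
  1 + 1/8 = 9/8
  5 + 8/9 = 53/9
  2 + 9/53 = 115/53
  3 + 53/115 = 398/115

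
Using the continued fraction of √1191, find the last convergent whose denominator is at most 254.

√1191 = [34; 1, 1, 22, 1, 1, 68, …] (period length 6).
Convergents:
  p_0/q_0 = 34/1
  p_1/q_1 = 35/1
  p_2/q_2 = 69/2
  p_3/q_3 = 1553/45
  p_4/q_4 = 1622/47
  p_5/q_5 = 3175/92
  p_6/q_6 = 217522/6303
q_5 = 92 ≤ 254 < 6303 = q_6, so the answer is 3175/92.

3175/92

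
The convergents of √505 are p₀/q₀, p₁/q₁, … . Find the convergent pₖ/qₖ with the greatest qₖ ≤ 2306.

√505 = [22; 2, 8, 2, 44, …] (period length 4).
Convergents:
  p_0/q_0 = 22/1
  p_1/q_1 = 45/2
  p_2/q_2 = 382/17
  p_3/q_3 = 809/36
  p_4/q_4 = 35978/1601
  p_5/q_5 = 72765/3238
q_4 = 1601 ≤ 2306 < 3238 = q_5, so the answer is 35978/1601.

35978/1601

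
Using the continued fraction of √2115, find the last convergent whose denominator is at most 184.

√2115 = [45; 1, 90, …] (period length 2).
Convergents:
  p_0/q_0 = 45/1
  p_1/q_1 = 46/1
  p_2/q_2 = 4185/91
  p_3/q_3 = 4231/92
  p_4/q_4 = 384975/8371
q_3 = 92 ≤ 184 < 8371 = q_4, so the answer is 4231/92.

4231/92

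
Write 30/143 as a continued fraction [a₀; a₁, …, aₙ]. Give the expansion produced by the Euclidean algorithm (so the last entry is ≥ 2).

[0; 4, 1, 3, 3, 2]

30 = 0*143 + 30
143 = 4*30 + 23
30 = 1*23 + 7
23 = 3*7 + 2
7 = 3*2 + 1
2 = 2*1 + 0  (stop)
So 30/143 = [0; 4, 1, 3, 3, 2].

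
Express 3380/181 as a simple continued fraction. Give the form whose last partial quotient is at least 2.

3380 = 18·181 + 122
181 = 1·122 + 59
122 = 2·59 + 4
59 = 14·4 + 3
4 = 1·3 + 1
3 = 3·1 + 0  (stop)
So 3380/181 = [18; 1, 2, 14, 1, 3].

[18; 1, 2, 14, 1, 3]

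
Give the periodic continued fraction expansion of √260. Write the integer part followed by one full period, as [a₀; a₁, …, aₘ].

a₀ = ⌊√260⌋ = 16.
With m₀=0, d₀=1 and mₖ₊₁ = dₖaₖ − mₖ, dₖ₊₁ = (n − mₖ₊₁²)/dₖ, aₖ₊₁ = ⌊(a₀+mₖ₊₁)/dₖ₊₁⌋:
  k=1: m=16, d=4, a=8
  k=2: m=16, d=1, a=32
d=1 and a=2a₀=32 at k=2, so the next step gives (m, d) = (16, 4) again — its k=1 value — and the period has length 2.

[16; 8, 32]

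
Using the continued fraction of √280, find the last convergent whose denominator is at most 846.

8467/506

√280 = [16; 1, 2, 1, 2, 1, 32, …] (period length 6).
Convergents:
  p_0/q_0 = 16/1
  p_1/q_1 = 17/1
  p_2/q_2 = 50/3
  p_3/q_3 = 67/4
  p_4/q_4 = 184/11
  p_5/q_5 = 251/15
  p_6/q_6 = 8216/491
  p_7/q_7 = 8467/506
  p_8/q_8 = 25150/1503
q_7 = 506 ≤ 846 < 1503 = q_8, so the answer is 8467/506.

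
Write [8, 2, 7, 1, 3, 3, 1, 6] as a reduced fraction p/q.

16101/1901

Fold from the inside: start with 6/1.
  1 + 1/6 = 7/6
  3 + 6/7 = 27/7
  3 + 7/27 = 88/27
  1 + 27/88 = 115/88
  7 + 88/115 = 893/115
  2 + 115/893 = 1901/893
  8 + 893/1901 = 16101/1901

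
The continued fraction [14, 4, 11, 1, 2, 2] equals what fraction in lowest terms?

Using pₖ = aₖpₖ₋₁ + pₖ₋₂ and qₖ = aₖqₖ₋₁ + qₖ₋₂:
  k=0: a=14, p=14, q=1
  k=1: a=4, p=57, q=4
  k=2: a=11, p=641, q=45
  k=3: a=1, p=698, q=49
  k=4: a=2, p=2037, q=143
  k=5: a=2, p=4772, q=335

4772/335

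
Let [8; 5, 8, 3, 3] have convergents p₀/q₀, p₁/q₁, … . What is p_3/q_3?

1049/128

Using pₖ = aₖpₖ₋₁ + pₖ₋₂, qₖ = aₖqₖ₋₁ + qₖ₋₂ (with p₋₁=1, p₋₂=0, q₋₁=0, q₋₂=1):
  k=0: a=8, p=8, q=1
  k=1: a=5, p=41, q=5
  k=2: a=8, p=336, q=41
  k=3: a=3, p=1049, q=128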